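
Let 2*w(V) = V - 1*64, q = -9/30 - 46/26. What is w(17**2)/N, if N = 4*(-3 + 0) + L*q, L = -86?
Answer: 14625/21574 ≈ 0.67790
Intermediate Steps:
q = -269/130 (q = -9*1/30 - 46*1/26 = -3/10 - 23/13 = -269/130 ≈ -2.0692)
w(V) = -32 + V/2 (w(V) = (V - 1*64)/2 = (V - 64)/2 = (-64 + V)/2 = -32 + V/2)
N = 10787/65 (N = 4*(-3 + 0) - 86*(-269/130) = 4*(-3) + 11567/65 = -12 + 11567/65 = 10787/65 ≈ 165.95)
w(17**2)/N = (-32 + (1/2)*17**2)/(10787/65) = (-32 + (1/2)*289)*(65/10787) = (-32 + 289/2)*(65/10787) = (225/2)*(65/10787) = 14625/21574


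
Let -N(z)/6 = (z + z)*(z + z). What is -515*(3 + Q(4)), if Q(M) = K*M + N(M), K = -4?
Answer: 204455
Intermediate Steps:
N(z) = -24*z² (N(z) = -6*(z + z)*(z + z) = -6*2*z*2*z = -24*z²)
Q(M) = -24*M² - 4*M (Q(M) = -4*M - 24*M² = -24*M² - 4*M)
-515*(3 + Q(4)) = -515*(3 + 4*4*(-1 - 6*4)) = -515*(3 + 4*4*(-1 - 24)) = -515*(3 + 4*4*(-25)) = -515*(3 - 400) = -515*(-397) = 204455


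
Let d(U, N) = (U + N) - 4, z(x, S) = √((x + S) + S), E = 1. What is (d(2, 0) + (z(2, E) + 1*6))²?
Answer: 36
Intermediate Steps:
z(x, S) = √(x + 2*S) (z(x, S) = √((S + x) + S) = √(x + 2*S))
d(U, N) = -4 + N + U (d(U, N) = (N + U) - 4 = -4 + N + U)
(d(2, 0) + (z(2, E) + 1*6))² = ((-4 + 0 + 2) + (√(2 + 2*1) + 1*6))² = (-2 + (√(2 + 2) + 6))² = (-2 + (√4 + 6))² = (-2 + (2 + 6))² = (-2 + 8)² = 6² = 36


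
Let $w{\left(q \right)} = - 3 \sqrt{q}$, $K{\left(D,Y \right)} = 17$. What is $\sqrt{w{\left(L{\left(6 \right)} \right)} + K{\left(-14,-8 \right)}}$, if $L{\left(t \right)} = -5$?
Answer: $\sqrt{17 - 3 i \sqrt{5}} \approx 4.1997 - 0.79865 i$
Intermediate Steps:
$\sqrt{w{\left(L{\left(6 \right)} \right)} + K{\left(-14,-8 \right)}} = \sqrt{- 3 \sqrt{-5} + 17} = \sqrt{- 3 i \sqrt{5} + 17} = \sqrt{17 - 3 i \sqrt{5}}$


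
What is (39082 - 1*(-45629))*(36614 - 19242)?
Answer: 1471599492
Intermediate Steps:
(39082 - 1*(-45629))*(36614 - 19242) = (39082 + 45629)*17372 = 84711*17372 = 1471599492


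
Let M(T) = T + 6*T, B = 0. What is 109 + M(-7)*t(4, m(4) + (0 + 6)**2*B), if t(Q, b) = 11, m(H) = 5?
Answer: -430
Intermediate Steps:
M(T) = 7*T
109 + M(-7)*t(4, m(4) + (0 + 6)**2*B) = 109 + (7*(-7))*11 = 109 - 49*11 = 109 - 539 = -430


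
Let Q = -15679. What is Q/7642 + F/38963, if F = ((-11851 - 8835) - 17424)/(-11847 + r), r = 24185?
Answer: -3768793128523/1836852112574 ≈ -2.0518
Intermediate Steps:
F = -19055/6169 (F = ((-11851 - 8835) - 17424)/(-11847 + 24185) = (-20686 - 17424)/12338 = -38110*1/12338 = -19055/6169 ≈ -3.0888)
Q/7642 + F/38963 = -15679/7642 - 19055/6169/38963 = -15679*1/7642 - 19055/6169*1/38963 = -15679/7642 - 19055/240362747 = -3768793128523/1836852112574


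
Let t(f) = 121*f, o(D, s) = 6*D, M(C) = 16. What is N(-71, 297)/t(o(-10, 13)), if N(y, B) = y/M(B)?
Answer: 71/116160 ≈ 0.00061123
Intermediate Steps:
N(y, B) = y/16
N(-71, 297)/t(o(-10, 13)) = ((1/16)*(-71))/((121*(6*(-10)))) = -71/(16*(121*(-60))) = -71/16/(-7260) = -71/16*(-1/7260) = 71/116160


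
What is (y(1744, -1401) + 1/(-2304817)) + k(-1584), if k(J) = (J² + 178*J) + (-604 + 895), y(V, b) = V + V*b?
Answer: -493703325486/2304817 ≈ -2.1421e+5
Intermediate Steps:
k(J) = 291 + J² + 178*J (k(J) = (J² + 178*J) + 291 = 291 + J² + 178*J)
(y(1744, -1401) + 1/(-2304817)) + k(-1584) = (1744*(1 - 1401) + 1/(-2304817)) + (291 + (-1584)² + 178*(-1584)) = (1744*(-1400) - 1/2304817) + (291 + 2509056 - 281952) = (-2441600 - 1/2304817) + 2227395 = -5627441187201/2304817 + 2227395 = -493703325486/2304817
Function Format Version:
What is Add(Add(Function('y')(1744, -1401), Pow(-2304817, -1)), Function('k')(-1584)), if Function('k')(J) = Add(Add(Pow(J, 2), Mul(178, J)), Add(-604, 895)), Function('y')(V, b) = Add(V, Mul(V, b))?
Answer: Rational(-493703325486, 2304817) ≈ -2.1421e+5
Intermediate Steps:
Function('k')(J) = Add(291, Pow(J, 2), Mul(178, J)) (Function('k')(J) = Add(Add(Pow(J, 2), Mul(178, J)), 291) = Add(291, Pow(J, 2), Mul(178, J)))
Add(Add(Function('y')(1744, -1401), Pow(-2304817, -1)), Function('k')(-1584)) = Add(Add(Mul(1744, Add(1, -1401)), Pow(-2304817, -1)), Add(291, Pow(-1584, 2), Mul(178, -1584))) = Add(Add(Mul(1744, -1400), Rational(-1, 2304817)), Add(291, 2509056, -281952)) = Add(Add(-2441600, Rational(-1, 2304817)), 2227395) = Add(Rational(-5627441187201, 2304817), 2227395) = Rational(-493703325486, 2304817)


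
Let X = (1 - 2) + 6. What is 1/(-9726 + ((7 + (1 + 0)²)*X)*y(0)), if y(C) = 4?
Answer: -1/9566 ≈ -0.00010454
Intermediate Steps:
X = 5 (X = -1 + 6 = 5)
1/(-9726 + ((7 + (1 + 0)²)*X)*y(0)) = 1/(-9726 + ((7 + (1 + 0)²)*5)*4) = 1/(-9726 + ((7 + 1²)*5)*4) = 1/(-9726 + ((7 + 1)*5)*4) = 1/(-9726 + (8*5)*4) = 1/(-9726 + 40*4) = 1/(-9726 + 160) = 1/(-9566) = -1/9566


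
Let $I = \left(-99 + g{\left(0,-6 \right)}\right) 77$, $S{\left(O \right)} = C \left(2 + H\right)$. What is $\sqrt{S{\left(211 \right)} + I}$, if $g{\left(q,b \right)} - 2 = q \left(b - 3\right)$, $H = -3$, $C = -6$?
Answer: $i \sqrt{7463} \approx 86.389 i$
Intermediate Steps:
$g{\left(q,b \right)} = 2 + q \left(-3 + b\right)$ ($g{\left(q,b \right)} = 2 + q \left(b - 3\right) = 2 + q \left(-3 + b\right)$)
$S{\left(O \right)} = 6$ ($S{\left(O \right)} = - 6 \left(2 - 3\right) = \left(-6\right) \left(-1\right) = 6$)
$I = -7469$ ($I = \left(-99 - -2\right) 77 = \left(-99 + \left(2 + 0 + 0\right)\right) 77 = \left(-99 + 2\right) 77 = \left(-97\right) 77 = -7469$)
$\sqrt{S{\left(211 \right)} + I} = \sqrt{6 - 7469} = \sqrt{-7463} = i \sqrt{7463}$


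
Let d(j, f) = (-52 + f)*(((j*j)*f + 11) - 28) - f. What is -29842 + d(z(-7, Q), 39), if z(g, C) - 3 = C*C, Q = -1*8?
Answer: -2305583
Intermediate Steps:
Q = -8
z(g, C) = 3 + C**2 (z(g, C) = 3 + C*C = 3 + C**2)
d(j, f) = -f + (-52 + f)*(-17 + f*j**2) (d(j, f) = (-52 + f)*((j**2*f + 11) - 28) - f = (-52 + f)*((f*j**2 + 11) - 28) - f = (-52 + f)*((11 + f*j**2) - 28) - f = (-52 + f)*(-17 + f*j**2) - f = -f + (-52 + f)*(-17 + f*j**2))
-29842 + d(z(-7, Q), 39) = -29842 + (884 - 18*39 + 39**2*(3 + (-8)**2)**2 - 52*39*(3 + (-8)**2)**2) = -29842 + (884 - 702 + 1521*(3 + 64)**2 - 52*39*(3 + 64)**2) = -29842 + (884 - 702 + 1521*67**2 - 52*39*67**2) = -29842 + (884 - 702 + 1521*4489 - 52*39*4489) = -29842 + (884 - 702 + 6827769 - 9103692) = -29842 - 2275741 = -2305583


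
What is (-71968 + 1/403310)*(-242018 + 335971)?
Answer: -2727024728964287/403310 ≈ -6.7616e+9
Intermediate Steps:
(-71968 + 1/403310)*(-242018 + 335971) = (-71968 + 1/403310)*93953 = -29025414079/403310*93953 = -2727024728964287/403310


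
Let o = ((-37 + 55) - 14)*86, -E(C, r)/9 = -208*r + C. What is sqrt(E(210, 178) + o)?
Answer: sqrt(331670) ≈ 575.91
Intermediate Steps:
E(C, r) = -9*C + 1872*r (E(C, r) = -9*(-208*r + C) = -9*(C - 208*r) = -9*C + 1872*r)
o = 344 (o = (18 - 14)*86 = 4*86 = 344)
sqrt(E(210, 178) + o) = sqrt((-9*210 + 1872*178) + 344) = sqrt((-1890 + 333216) + 344) = sqrt(331326 + 344) = sqrt(331670)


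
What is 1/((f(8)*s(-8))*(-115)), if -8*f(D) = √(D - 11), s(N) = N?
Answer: I*√3/345 ≈ 0.0050204*I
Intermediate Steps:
f(D) = -√(-11 + D)/8 (f(D) = -√(D - 11)/8 = -√(-11 + D)/8)
1/((f(8)*s(-8))*(-115)) = 1/((-√(-11 + 8)/8*(-8))*(-115)) = 1/((-I*√3/8*(-8))*(-115)) = 1/((I*√3)*(-115)) = 1/(-115*I*√3) = I*√3/345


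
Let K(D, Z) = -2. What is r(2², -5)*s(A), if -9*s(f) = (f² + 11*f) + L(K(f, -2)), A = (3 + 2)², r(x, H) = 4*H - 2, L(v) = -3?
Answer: 6578/3 ≈ 2192.7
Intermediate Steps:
r(x, H) = -2 + 4*H
A = 25 (A = 5² = 25)
s(f) = ⅓ - 11*f/9 - f²/9 (s(f) = -((f² + 11*f) - 3)/9 = -(-3 + f² + 11*f)/9 = ⅓ - 11*f/9 - f²/9)
r(2², -5)*s(A) = (-2 + 4*(-5))*(⅓ - 11/9*25 - ⅑*25²) = (-2 - 20)*(⅓ - 275/9 - ⅑*625) = -22*(⅓ - 275/9 - 625/9) = -22*(-299/3) = 6578/3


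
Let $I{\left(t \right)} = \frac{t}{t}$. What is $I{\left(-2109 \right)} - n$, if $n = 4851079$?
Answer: $-4851078$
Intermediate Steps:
$I{\left(t \right)} = 1$
$I{\left(-2109 \right)} - n = 1 - 4851079 = -4851078$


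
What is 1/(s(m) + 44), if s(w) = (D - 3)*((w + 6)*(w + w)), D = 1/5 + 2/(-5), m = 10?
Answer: -1/980 ≈ -0.0010204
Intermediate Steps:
D = -1/5 (D = 1*(1/5) + 2*(-1/5) = 1/5 - 2/5 = -1/5 ≈ -0.20000)
s(w) = -32*w*(6 + w)/5 (s(w) = (-1/5 - 3)*((w + 6)*(w + w)) = -16*(6 + w)*2*w/5 = -32*w*(6 + w)/5)
1/(s(m) + 44) = 1/(-32/5*10*(6 + 10) + 44) = 1/(-32/5*10*16 + 44) = 1/(-1024 + 44) = 1/(-980) = -1/980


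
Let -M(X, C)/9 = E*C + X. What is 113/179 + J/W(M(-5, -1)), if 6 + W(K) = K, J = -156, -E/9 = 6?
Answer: 26145/26671 ≈ 0.98028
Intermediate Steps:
E = -54 (E = -9*6 = -54)
M(X, C) = -9*X + 486*C (M(X, C) = -9*(-54*C + X) = -9*(X - 54*C) = -9*X + 486*C)
W(K) = -6 + K
113/179 + J/W(M(-5, -1)) = 113/179 - 156/(-6 + (-9*(-5) + 486*(-1))) = 113*(1/179) - 156/(-6 + (45 - 486)) = 113/179 - 156/(-6 - 441) = 113/179 - 156/(-447) = 113/179 - 156*(-1/447) = 113/179 + 52/149 = 26145/26671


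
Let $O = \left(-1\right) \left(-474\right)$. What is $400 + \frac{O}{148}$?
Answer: $\frac{29837}{74} \approx 403.2$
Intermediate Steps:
$O = 474$
$400 + \frac{O}{148} = 400 + \frac{474}{148} = 400 + 474 \cdot \frac{1}{148} = 400 + \frac{237}{74} = \frac{29837}{74}$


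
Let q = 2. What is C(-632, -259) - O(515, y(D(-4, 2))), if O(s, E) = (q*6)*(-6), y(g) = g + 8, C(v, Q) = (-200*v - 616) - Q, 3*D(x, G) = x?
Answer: 126115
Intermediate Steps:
D(x, G) = x/3
C(v, Q) = -616 - Q - 200*v (C(v, Q) = (-616 - 200*v) - Q = -616 - Q - 200*v)
y(g) = 8 + g
O(s, E) = -72 (O(s, E) = (2*6)*(-6) = 12*(-6) = -72)
C(-632, -259) - O(515, y(D(-4, 2))) = (-616 - 1*(-259) - 200*(-632)) - 1*(-72) = (-616 + 259 + 126400) + 72 = 126043 + 72 = 126115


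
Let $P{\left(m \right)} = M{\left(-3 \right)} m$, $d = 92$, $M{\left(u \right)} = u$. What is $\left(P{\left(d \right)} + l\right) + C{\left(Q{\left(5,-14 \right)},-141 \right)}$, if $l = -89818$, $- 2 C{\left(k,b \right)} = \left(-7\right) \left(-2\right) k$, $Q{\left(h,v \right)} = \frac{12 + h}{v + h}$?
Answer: $- \frac{810727}{9} \approx -90081.0$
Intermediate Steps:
$Q{\left(h,v \right)} = \frac{12 + h}{h + v}$
$C{\left(k,b \right)} = - 7 k$ ($C{\left(k,b \right)} = - \frac{\left(-7\right) \left(-2\right) k}{2} = - \frac{14 k}{2} = - 7 k$)
$P{\left(m \right)} = - 3 m$
$\left(P{\left(d \right)} + l\right) + C{\left(Q{\left(5,-14 \right)},-141 \right)} = \left(\left(-3\right) 92 - 89818\right) - 7 \frac{12 + 5}{5 - 14} = \left(-276 - 89818\right) - 7 \frac{1}{-9} \cdot 17 = -90094 - 7 \left(\left(- \frac{1}{9}\right) 17\right) = -90094 - - \frac{119}{9} = -90094 + \frac{119}{9} = - \frac{810727}{9}$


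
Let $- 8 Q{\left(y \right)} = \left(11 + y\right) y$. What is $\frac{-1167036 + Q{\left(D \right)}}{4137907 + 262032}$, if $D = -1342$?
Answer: $- \frac{5561245}{17599756} \approx -0.31598$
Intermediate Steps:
$Q{\left(y \right)} = - \frac{y \left(11 + y\right)}{8}$ ($Q{\left(y \right)} = - \frac{\left(11 + y\right) y}{8} = - \frac{y \left(11 + y\right)}{8}$)
$\frac{-1167036 + Q{\left(D \right)}}{4137907 + 262032} = \frac{-1167036 - - \frac{671 \left(11 - 1342\right)}{4}}{4137907 + 262032} = \frac{-1167036 - \left(- \frac{671}{4}\right) \left(-1331\right)}{4399939} = \left(-1167036 - \frac{893101}{4}\right) \frac{1}{4399939} = \left(- \frac{5561245}{4}\right) \frac{1}{4399939} = - \frac{5561245}{17599756}$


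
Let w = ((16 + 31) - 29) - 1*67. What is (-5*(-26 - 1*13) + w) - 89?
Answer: 57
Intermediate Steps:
w = -49 (w = (47 - 29) - 67 = 18 - 67 = -49)
(-5*(-26 - 1*13) + w) - 89 = (-5*(-26 - 1*13) - 49) - 89 = (-5*(-26 - 13) - 49) - 89 = (-5*(-39) - 49) - 89 = (195 - 49) - 89 = 146 - 89 = 57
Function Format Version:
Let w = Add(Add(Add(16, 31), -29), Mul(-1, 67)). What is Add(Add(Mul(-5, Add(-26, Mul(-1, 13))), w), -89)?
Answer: 57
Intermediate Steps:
w = -49 (w = Add(Add(47, -29), -67) = Add(18, -67) = -49)
Add(Add(Mul(-5, Add(-26, Mul(-1, 13))), w), -89) = Add(Add(Mul(-5, Add(-26, Mul(-1, 13))), -49), -89) = Add(Add(Mul(-5, Add(-26, -13)), -49), -89) = Add(Add(Mul(-5, -39), -49), -89) = Add(Add(195, -49), -89) = Add(146, -89) = 57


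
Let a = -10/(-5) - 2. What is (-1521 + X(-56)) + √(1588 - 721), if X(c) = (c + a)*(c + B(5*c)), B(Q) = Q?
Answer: 17295 + 17*√3 ≈ 17324.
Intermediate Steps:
a = 0 (a = -10*(-1)/5 - 2 = -2*(-1) - 2 = 2 - 2 = 0)
X(c) = 6*c² (X(c) = (c + 0)*(c + 5*c) = c*(6*c) = 6*c²)
(-1521 + X(-56)) + √(1588 - 721) = (-1521 + 6*(-56)²) + √(1588 - 721) = (-1521 + 6*3136) + √867 = (-1521 + 18816) + 17*√3 = 17295 + 17*√3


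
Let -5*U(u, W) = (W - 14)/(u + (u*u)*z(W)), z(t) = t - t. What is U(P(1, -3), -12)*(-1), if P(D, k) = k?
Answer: 26/15 ≈ 1.7333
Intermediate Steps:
z(t) = 0
U(u, W) = -(-14 + W)/(5*u) (U(u, W) = -(W - 14)/(5*(u + (u*u)*0)) = -(-14 + W)/(5*(u + u²*0)) = -(-14 + W)/(5*(u + 0)) = -(-14 + W)/(5*u))
U(P(1, -3), -12)*(-1) = ((⅕)*(14 - 1*(-12))/(-3))*(-1) = ((⅕)*(-⅓)*(14 + 12))*(-1) = ((⅕)*(-⅓)*26)*(-1) = -26/15*(-1) = 26/15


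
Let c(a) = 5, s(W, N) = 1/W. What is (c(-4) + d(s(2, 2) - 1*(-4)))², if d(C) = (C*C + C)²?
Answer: 97634161/256 ≈ 3.8138e+5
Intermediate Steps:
d(C) = (C + C²)² (d(C) = (C² + C)² = (C + C²)²)
(c(-4) + d(s(2, 2) - 1*(-4)))² = (5 + (1/2 - 1*(-4))²*(1 + (1/2 - 1*(-4)))²)² = (5 + (½ + 4)²*(1 + (½ + 4))²)² = (5 + (9/2)²*(1 + 9/2)²)² = (5 + 81*(11/2)²/4)² = (5 + (81/4)*(121/4))² = (5 + 9801/16)² = (9881/16)² = 97634161/256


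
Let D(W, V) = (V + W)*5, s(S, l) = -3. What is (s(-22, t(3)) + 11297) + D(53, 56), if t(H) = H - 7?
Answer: 11839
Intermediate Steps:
t(H) = -7 + H
D(W, V) = 5*V + 5*W
(s(-22, t(3)) + 11297) + D(53, 56) = (-3 + 11297) + (5*56 + 5*53) = 11294 + (280 + 265) = 11294 + 545 = 11839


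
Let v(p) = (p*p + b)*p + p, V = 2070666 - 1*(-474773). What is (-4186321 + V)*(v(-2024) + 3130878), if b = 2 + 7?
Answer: 13600219397842052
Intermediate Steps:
b = 9
V = 2545439 (V = 2070666 + 474773 = 2545439)
v(p) = p + p*(9 + p²) (v(p) = (p*p + 9)*p + p = (p² + 9)*p + p = (9 + p²)*p + p = p*(9 + p²) + p = p + p*(9 + p²))
(-4186321 + V)*(v(-2024) + 3130878) = (-4186321 + 2545439)*(-2024*(10 + (-2024)²) + 3130878) = -1640882*(-2024*(10 + 4096576) + 3130878) = -1640882*(-2024*4096586 + 3130878) = -1640882*(-8291490064 + 3130878) = -1640882*(-8288359186) = 13600219397842052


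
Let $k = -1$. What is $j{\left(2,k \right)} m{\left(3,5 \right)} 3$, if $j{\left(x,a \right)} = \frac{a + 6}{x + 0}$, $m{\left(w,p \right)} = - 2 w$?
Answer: $-45$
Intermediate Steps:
$j{\left(x,a \right)} = \frac{6 + a}{x}$
$j{\left(2,k \right)} m{\left(3,5 \right)} 3 = \frac{6 - 1}{2} \left(\left(-2\right) 3\right) 3 = \frac{1}{2} \cdot 5 \left(-6\right) 3 = \frac{5}{2} \left(-6\right) 3 = \left(-15\right) 3 = -45$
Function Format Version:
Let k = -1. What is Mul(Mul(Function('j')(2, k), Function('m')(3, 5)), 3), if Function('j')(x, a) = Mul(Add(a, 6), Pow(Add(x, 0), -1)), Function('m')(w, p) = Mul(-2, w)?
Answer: -45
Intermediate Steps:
Function('j')(x, a) = Mul(Pow(x, -1), Add(6, a)) (Function('j')(x, a) = Mul(Add(6, a), Pow(x, -1)) = Mul(Pow(x, -1), Add(6, a)))
Mul(Mul(Function('j')(2, k), Function('m')(3, 5)), 3) = Mul(Mul(Mul(Pow(2, -1), Add(6, -1)), Mul(-2, 3)), 3) = Mul(Mul(Mul(Rational(1, 2), 5), -6), 3) = Mul(Mul(Rational(5, 2), -6), 3) = Mul(-15, 3) = -45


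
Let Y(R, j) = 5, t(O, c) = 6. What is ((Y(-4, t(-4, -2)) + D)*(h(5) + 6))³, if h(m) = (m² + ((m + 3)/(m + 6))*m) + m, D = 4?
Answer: 60420873024/1331 ≈ 4.5395e+7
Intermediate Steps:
h(m) = m + m² + m*(3 + m)/(6 + m) (h(m) = (m² + ((3 + m)/(6 + m))*m) + m = (m² + m*(3 + m)/(6 + m)) + m = m + m² + m*(3 + m)/(6 + m))
((Y(-4, t(-4, -2)) + D)*(h(5) + 6))³ = ((5 + 4)*(5*(9 + 5² + 8*5)/(6 + 5) + 6))³ = (9*(5*(9 + 25 + 40)/11 + 6))³ = (9*(5*(1/11)*74 + 6))³ = (9*(370/11 + 6))³ = (9*(436/11))³ = (3924/11)³ = 60420873024/1331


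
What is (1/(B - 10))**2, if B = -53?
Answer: 1/3969 ≈ 0.00025195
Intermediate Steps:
(1/(B - 10))**2 = (1/(-53 - 10))**2 = (1/(-63))**2 = (-1/63)**2 = 1/3969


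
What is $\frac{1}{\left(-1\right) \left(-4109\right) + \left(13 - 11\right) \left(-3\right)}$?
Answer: $\frac{1}{4103} \approx 0.00024372$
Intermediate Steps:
$\frac{1}{\left(-1\right) \left(-4109\right) + \left(13 - 11\right) \left(-3\right)} = \frac{1}{4109 + 2 \left(-3\right)} = \frac{1}{4109 - 6} = \frac{1}{4103}$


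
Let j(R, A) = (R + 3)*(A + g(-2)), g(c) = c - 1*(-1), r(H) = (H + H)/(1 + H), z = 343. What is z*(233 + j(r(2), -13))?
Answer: 177331/3 ≈ 59110.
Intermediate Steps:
r(H) = 2*H/(1 + H) (r(H) = (2*H)/(1 + H) = 2*H/(1 + H))
g(c) = 1 + c (g(c) = c + 1 = 1 + c)
j(R, A) = (-1 + A)*(3 + R) (j(R, A) = (R + 3)*(A + (1 - 2)) = (3 + R)*(A - 1) = (3 + R)*(-1 + A) = (-1 + A)*(3 + R))
z*(233 + j(r(2), -13)) = 343*(233 + (-3 - 2*2/(1 + 2) + 3*(-13) - 26*2/(1 + 2))) = 343*(233 + (-3 - 2*2/3 - 39 - 26*2/3)) = 343*(233 + (-3 - 1*4/3 - 39 - 13*4/3)) = 343*(233 + (-3 - 4/3 - 39 - 52/3)) = 343*(233 - 182/3) = 343*(517/3) = 177331/3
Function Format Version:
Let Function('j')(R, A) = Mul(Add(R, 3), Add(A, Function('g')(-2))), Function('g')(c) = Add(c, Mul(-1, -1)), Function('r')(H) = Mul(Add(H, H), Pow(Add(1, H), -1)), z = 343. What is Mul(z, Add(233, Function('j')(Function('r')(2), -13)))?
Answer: Rational(177331, 3) ≈ 59110.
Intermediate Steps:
Function('r')(H) = Mul(2, H, Pow(Add(1, H), -1)) (Function('r')(H) = Mul(Mul(2, H), Pow(Add(1, H), -1)) = Mul(2, H, Pow(Add(1, H), -1)))
Function('g')(c) = Add(1, c) (Function('g')(c) = Add(c, 1) = Add(1, c))
Function('j')(R, A) = Mul(Add(-1, A), Add(3, R)) (Function('j')(R, A) = Mul(Add(R, 3), Add(A, Add(1, -2))) = Mul(Add(3, R), Add(A, -1)) = Mul(Add(3, R), Add(-1, A)) = Mul(Add(-1, A), Add(3, R)))
Mul(z, Add(233, Function('j')(Function('r')(2), -13))) = Mul(343, Add(233, Add(-3, Mul(-1, Mul(2, 2, Pow(Add(1, 2), -1))), Mul(3, -13), Mul(-13, Mul(2, 2, Pow(Add(1, 2), -1)))))) = Mul(343, Add(233, Add(-3, Mul(-1, Mul(2, 2, Pow(3, -1))), -39, Mul(-13, Mul(2, 2, Pow(3, -1)))))) = Mul(343, Add(233, Add(-3, Mul(-1, Mul(2, 2, Rational(1, 3))), -39, Mul(-13, Mul(2, 2, Rational(1, 3)))))) = Mul(343, Add(233, Add(-3, Mul(-1, Rational(4, 3)), -39, Mul(-13, Rational(4, 3))))) = Mul(343, Add(233, Add(-3, Rational(-4, 3), -39, Rational(-52, 3)))) = Mul(343, Add(233, Rational(-182, 3))) = Mul(343, Rational(517, 3)) = Rational(177331, 3)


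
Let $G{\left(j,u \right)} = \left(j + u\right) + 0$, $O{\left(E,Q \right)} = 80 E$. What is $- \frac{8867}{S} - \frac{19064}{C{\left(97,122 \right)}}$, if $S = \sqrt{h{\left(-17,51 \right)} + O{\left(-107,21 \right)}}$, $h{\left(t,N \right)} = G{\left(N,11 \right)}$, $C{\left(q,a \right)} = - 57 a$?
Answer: $\frac{9532}{3477} + \frac{8867 i \sqrt{8498}}{8498} \approx 2.7414 + 96.187 i$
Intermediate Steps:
$G{\left(j,u \right)} = j + u$
$h{\left(t,N \right)} = 11 + N$ ($h{\left(t,N \right)} = N + 11 = 11 + N$)
$S = i \sqrt{8498}$ ($S = \sqrt{\left(11 + 51\right) + 80 \left(-107\right)} = \sqrt{62 - 8560} = \sqrt{-8498} = i \sqrt{8498} \approx 92.185 i$)
$- \frac{8867}{S} - \frac{19064}{C{\left(97,122 \right)}} = - \frac{8867}{i \sqrt{8498}} - \frac{19064}{\left(-57\right) 122} = - 8867 \left(- \frac{i \sqrt{8498}}{8498}\right) - \frac{19064}{-6954} = \frac{8867 i \sqrt{8498}}{8498} - - \frac{9532}{3477} = \frac{8867 i \sqrt{8498}}{8498} + \frac{9532}{3477} = \frac{9532}{3477} + \frac{8867 i \sqrt{8498}}{8498}$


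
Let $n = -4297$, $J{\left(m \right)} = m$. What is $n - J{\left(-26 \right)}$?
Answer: $-4271$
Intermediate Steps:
$n - J{\left(-26 \right)} = -4297 - -26 = -4297 + 26 = -4271$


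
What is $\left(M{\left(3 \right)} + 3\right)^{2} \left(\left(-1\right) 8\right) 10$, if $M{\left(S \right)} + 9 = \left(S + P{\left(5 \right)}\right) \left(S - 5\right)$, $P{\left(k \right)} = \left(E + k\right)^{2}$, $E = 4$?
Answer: $-2422080$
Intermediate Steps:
$P{\left(k \right)} = \left(4 + k\right)^{2}$
$M{\left(S \right)} = -9 + \left(-5 + S\right) \left(81 + S\right)$ ($M{\left(S \right)} = -9 + \left(S + \left(4 + 5\right)^{2}\right) \left(S - 5\right) = -9 + \left(S + 9^{2}\right) \left(S - 5\right) = -9 + \left(S + 81\right) \left(S - 5\right) = -9 + \left(81 + S\right) \left(-5 + S\right) = -9 + \left(-5 + S\right) \left(81 + S\right)$)
$\left(M{\left(3 \right)} + 3\right)^{2} \left(\left(-1\right) 8\right) 10 = \left(\left(-414 + 3^{2} + 76 \cdot 3\right) + 3\right)^{2} \left(\left(-1\right) 8\right) 10 = \left(\left(-414 + 9 + 228\right) + 3\right)^{2} \left(-8\right) 10 = \left(-177 + 3\right)^{2} \left(-8\right) 10 = \left(-174\right)^{2} \left(-8\right) 10 = 30276 \left(-8\right) 10 = \left(-242208\right) 10 = -2422080$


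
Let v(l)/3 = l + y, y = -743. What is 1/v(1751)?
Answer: 1/3024 ≈ 0.00033069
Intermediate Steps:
v(l) = -2229 + 3*l (v(l) = 3*(l - 743) = 3*(-743 + l) = -2229 + 3*l)
1/v(1751) = 1/(-2229 + 3*1751) = 1/(-2229 + 5253) = 1/3024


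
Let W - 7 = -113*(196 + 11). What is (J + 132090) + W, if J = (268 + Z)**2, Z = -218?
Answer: 111206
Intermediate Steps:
J = 2500 (J = (268 - 218)**2 = 50**2 = 2500)
W = -23384 (W = 7 - 113*(196 + 11) = 7 - 113*207 = 7 - 23391 = -23384)
(J + 132090) + W = (2500 + 132090) - 23384 = 134590 - 23384 = 111206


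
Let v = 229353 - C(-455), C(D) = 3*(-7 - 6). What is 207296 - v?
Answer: -22096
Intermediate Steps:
C(D) = -39 (C(D) = 3*(-13) = -39)
v = 229392 (v = 229353 - 1*(-39) = 229353 + 39 = 229392)
207296 - v = 207296 - 1*229392 = 207296 - 229392 = -22096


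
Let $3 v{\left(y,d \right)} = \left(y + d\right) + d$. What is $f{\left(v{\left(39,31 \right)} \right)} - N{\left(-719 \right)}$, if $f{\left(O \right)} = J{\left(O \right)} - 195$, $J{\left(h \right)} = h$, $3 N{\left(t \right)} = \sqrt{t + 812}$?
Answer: $- \frac{484}{3} - \frac{\sqrt{93}}{3} \approx -164.55$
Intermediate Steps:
$N{\left(t \right)} = \frac{\sqrt{812 + t}}{3}$ ($N{\left(t \right)} = \frac{\sqrt{t + 812}}{3} = \frac{\sqrt{812 + t}}{3}$)
$v{\left(y,d \right)} = \frac{y}{3} + \frac{2 d}{3}$ ($v{\left(y,d \right)} = \frac{\left(y + d\right) + d}{3} = \frac{\left(d + y\right) + d}{3} = \frac{y + 2 d}{3} = \frac{y}{3} + \frac{2 d}{3}$)
$f{\left(O \right)} = -195 + O$ ($f{\left(O \right)} = O - 195 = -195 + O$)
$f{\left(v{\left(39,31 \right)} \right)} - N{\left(-719 \right)} = \left(-195 + \left(\frac{1}{3} \cdot 39 + \frac{2}{3} \cdot 31\right)\right) - \frac{\sqrt{812 - 719}}{3} = \left(-195 + \left(13 + \frac{62}{3}\right)\right) - \frac{\sqrt{93}}{3} = \left(-195 + \frac{101}{3}\right) - \frac{\sqrt{93}}{3} = - \frac{484}{3} - \frac{\sqrt{93}}{3}$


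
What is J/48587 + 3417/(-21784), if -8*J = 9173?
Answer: -13642847/75601372 ≈ -0.18046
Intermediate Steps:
J = -9173/8 (J = -⅛*9173 = -9173/8 ≈ -1146.6)
J/48587 + 3417/(-21784) = -9173/8/48587 + 3417/(-21784) = -9173/8*1/48587 + 3417*(-1/21784) = -9173/388696 - 3417/21784 = -13642847/75601372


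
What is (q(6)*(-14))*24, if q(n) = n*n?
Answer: -12096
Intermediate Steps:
q(n) = n²
(q(6)*(-14))*24 = (6²*(-14))*24 = (36*(-14))*24 = -504*24 = -12096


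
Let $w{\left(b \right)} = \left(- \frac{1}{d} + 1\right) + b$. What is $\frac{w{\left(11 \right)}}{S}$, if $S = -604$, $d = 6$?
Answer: $- \frac{71}{3624} \approx -0.019592$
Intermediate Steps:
$w{\left(b \right)} = \frac{5}{6} + b$ ($w{\left(b \right)} = \left(- \frac{1}{6} + 1\right) + b = \frac{5}{6} + b$)
$\frac{w{\left(11 \right)}}{S} = \frac{\frac{5}{6} + 11}{-604} = \frac{71}{6} \left(- \frac{1}{604}\right) = - \frac{71}{3624}$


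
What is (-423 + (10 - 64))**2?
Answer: 227529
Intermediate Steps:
(-423 + (10 - 64))**2 = (-423 - 54)**2 = (-477)**2 = 227529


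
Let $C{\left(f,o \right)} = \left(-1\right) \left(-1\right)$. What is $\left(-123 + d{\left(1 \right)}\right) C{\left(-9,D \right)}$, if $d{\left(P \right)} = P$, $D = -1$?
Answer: $-122$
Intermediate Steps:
$C{\left(f,o \right)} = 1$
$\left(-123 + d{\left(1 \right)}\right) C{\left(-9,D \right)} = \left(-123 + 1\right) 1 = \left(-122\right) 1 = -122$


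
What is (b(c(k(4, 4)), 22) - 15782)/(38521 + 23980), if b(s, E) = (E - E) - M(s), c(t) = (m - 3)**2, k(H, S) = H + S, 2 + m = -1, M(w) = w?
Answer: -15818/62501 ≈ -0.25308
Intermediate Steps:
m = -3 (m = -2 - 1 = -3)
c(t) = 36 (c(t) = (-3 - 3)**2 = (-6)**2 = 36)
b(s, E) = -s (b(s, E) = (E - E) - s = 0 - s = -s)
(b(c(k(4, 4)), 22) - 15782)/(38521 + 23980) = (-1*36 - 15782)/(38521 + 23980) = (-36 - 15782)/62501 = -15818*1/62501 = -15818/62501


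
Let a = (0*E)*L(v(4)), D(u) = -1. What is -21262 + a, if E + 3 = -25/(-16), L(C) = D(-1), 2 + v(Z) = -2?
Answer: -21262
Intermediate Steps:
v(Z) = -4 (v(Z) = -2 - 2 = -4)
L(C) = -1
E = -23/16 (E = -3 - 25/(-16) = -3 - 25*(-1/16) = -3 + 25/16 = -23/16 ≈ -1.4375)
a = 0 (a = (0*(-23/16))*(-1) = 0*(-1) = 0)
-21262 + a = -21262 + 0 = -21262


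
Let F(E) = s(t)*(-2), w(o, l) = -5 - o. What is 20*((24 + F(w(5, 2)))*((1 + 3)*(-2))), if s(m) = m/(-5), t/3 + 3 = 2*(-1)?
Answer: -2880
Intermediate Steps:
t = -15 (t = -9 + 3*(2*(-1)) = -9 + 3*(-2) = -9 - 6 = -15)
s(m) = -m/5 (s(m) = m*(-⅕) = -m/5)
F(E) = -6 (F(E) = -⅕*(-15)*(-2) = 3*(-2) = -6)
20*((24 + F(w(5, 2)))*((1 + 3)*(-2))) = 20*((24 - 6)*((1 + 3)*(-2))) = 20*(18*(4*(-2))) = 20*(18*(-8)) = 20*(-144) = -2880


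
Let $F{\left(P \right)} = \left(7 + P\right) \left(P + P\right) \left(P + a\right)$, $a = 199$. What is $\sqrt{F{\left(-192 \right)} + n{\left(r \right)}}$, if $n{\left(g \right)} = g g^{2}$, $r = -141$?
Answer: $i \sqrt{2305941} \approx 1518.5 i$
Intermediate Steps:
$F{\left(P \right)} = 2 P \left(7 + P\right) \left(199 + P\right)$ ($F{\left(P \right)} = \left(7 + P\right) \left(P + P\right) \left(P + 199\right) = \left(7 + P\right) 2 P \left(199 + P\right) = 2 P \left(7 + P\right) \left(199 + P\right)$)
$n{\left(g \right)} = g^{3}$
$\sqrt{F{\left(-192 \right)} + n{\left(r \right)}} = \sqrt{2 \left(-192\right) \left(1393 + \left(-192\right)^{2} + 206 \left(-192\right)\right) + \left(-141\right)^{3}} = \sqrt{2 \left(-192\right) \left(1393 + 36864 - 39552\right) - 2803221} = \sqrt{2 \left(-192\right) \left(-1295\right) - 2803221} = \sqrt{497280 - 2803221} = \sqrt{-2305941} = i \sqrt{2305941}$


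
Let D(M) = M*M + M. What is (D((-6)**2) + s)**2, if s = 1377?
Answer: 7338681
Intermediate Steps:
D(M) = M + M**2 (D(M) = M**2 + M = M + M**2)
(D((-6)**2) + s)**2 = ((-6)**2*(1 + (-6)**2) + 1377)**2 = (36*(1 + 36) + 1377)**2 = (36*37 + 1377)**2 = (1332 + 1377)**2 = 2709**2 = 7338681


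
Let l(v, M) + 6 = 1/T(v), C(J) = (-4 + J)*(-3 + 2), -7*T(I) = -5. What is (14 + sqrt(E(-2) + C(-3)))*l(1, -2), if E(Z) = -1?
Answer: -322/5 - 23*sqrt(6)/5 ≈ -75.668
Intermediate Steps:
T(I) = 5/7 (T(I) = -1/7*(-5) = 5/7)
C(J) = 4 - J (C(J) = (-4 + J)*(-1) = 4 - J)
l(v, M) = -23/5 (l(v, M) = -6 + 1/(5/7) = -6 + 7/5 = -23/5)
(14 + sqrt(E(-2) + C(-3)))*l(1, -2) = (14 + sqrt(-1 + (4 - 1*(-3))))*(-23/5) = (14 + sqrt(-1 + (4 + 3)))*(-23/5) = (14 + sqrt(-1 + 7))*(-23/5) = (14 + sqrt(6))*(-23/5) = -322/5 - 23*sqrt(6)/5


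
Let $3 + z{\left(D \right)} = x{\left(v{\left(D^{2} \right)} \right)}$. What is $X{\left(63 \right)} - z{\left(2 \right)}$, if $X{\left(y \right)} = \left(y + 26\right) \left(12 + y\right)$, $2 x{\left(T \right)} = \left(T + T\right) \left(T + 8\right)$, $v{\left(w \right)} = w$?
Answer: $6630$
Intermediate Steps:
$x{\left(T \right)} = T \left(8 + T\right)$ ($x{\left(T \right)} = \frac{\left(T + T\right) \left(T + 8\right)}{2} = \frac{2 T \left(8 + T\right)}{2} = T \left(8 + T\right)$)
$X{\left(y \right)} = \left(12 + y\right) \left(26 + y\right)$ ($X{\left(y \right)} = \left(26 + y\right) \left(12 + y\right) = \left(12 + y\right) \left(26 + y\right)$)
$z{\left(D \right)} = -3 + D^{2} \left(8 + D^{2}\right)$
$X{\left(63 \right)} - z{\left(2 \right)} = \left(312 + 63^{2} + 38 \cdot 63\right) - \left(-3 + 2^{2} \left(8 + 2^{2}\right)\right) = \left(312 + 3969 + 2394\right) - \left(-3 + 4 \left(8 + 4\right)\right) = 6675 - \left(-3 + 4 \cdot 12\right) = 6675 - \left(-3 + 48\right) = 6675 - 45 = 6630$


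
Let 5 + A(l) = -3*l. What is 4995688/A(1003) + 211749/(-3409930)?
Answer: -62173666399/37509230 ≈ -1657.6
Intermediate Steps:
A(l) = -5 - 3*l
4995688/A(1003) + 211749/(-3409930) = 4995688/(-5 - 3*1003) + 211749/(-3409930) = 4995688/(-5 - 3009) + 211749*(-1/3409930) = 4995688/(-3014) - 211749/3409930 = 4995688*(-1/3014) - 211749/3409930 = -2497844/1507 - 211749/3409930 = -62173666399/37509230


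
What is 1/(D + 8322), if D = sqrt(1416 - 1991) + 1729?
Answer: 437/4392312 - 5*I*sqrt(23)/101023176 ≈ 9.9492e-5 - 2.3736e-7*I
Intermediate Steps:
D = 1729 + 5*I*sqrt(23) (D = sqrt(-575) + 1729 = 5*I*sqrt(23) + 1729 = 1729 + 5*I*sqrt(23) ≈ 1729.0 + 23.979*I)
1/(D + 8322) = 1/((1729 + 5*I*sqrt(23)) + 8322) = 1/(10051 + 5*I*sqrt(23))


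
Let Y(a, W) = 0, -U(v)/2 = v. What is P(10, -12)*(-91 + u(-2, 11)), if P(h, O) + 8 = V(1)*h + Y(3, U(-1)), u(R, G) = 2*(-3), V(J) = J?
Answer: -194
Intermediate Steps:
u(R, G) = -6
U(v) = -2*v
P(h, O) = -8 + h (P(h, O) = -8 + (1*h + 0) = -8 + (h + 0) = -8 + h)
P(10, -12)*(-91 + u(-2, 11)) = (-8 + 10)*(-91 - 6) = 2*(-97) = -194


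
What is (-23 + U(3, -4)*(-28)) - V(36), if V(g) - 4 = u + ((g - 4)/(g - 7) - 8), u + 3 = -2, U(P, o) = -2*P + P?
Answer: 1998/29 ≈ 68.896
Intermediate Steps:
U(P, o) = -P
u = -5 (u = -3 - 2 = -5)
V(g) = -9 + (-4 + g)/(-7 + g) (V(g) = 4 + (-5 + ((g - 4)/(g - 7) - 8)) = 4 + (-5 + ((-4 + g)/(-7 + g) - 8)) = 4 + (-5 + (-8 + (-4 + g)/(-7 + g))) = 4 + (-13 + (-4 + g)/(-7 + g)) = -9 + (-4 + g)/(-7 + g))
(-23 + U(3, -4)*(-28)) - V(36) = (-23 - 1*3*(-28)) - (59 - 8*36)/(-7 + 36) = (-23 - 3*(-28)) - (59 - 288)/29 = (-23 + 84) - (-229)/29 = 61 - 1*(-229/29) = 61 + 229/29 = 1998/29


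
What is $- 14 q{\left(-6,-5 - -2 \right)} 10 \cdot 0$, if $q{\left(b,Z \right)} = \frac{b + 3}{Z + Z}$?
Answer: $0$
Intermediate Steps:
$q{\left(b,Z \right)} = \frac{3 + b}{2 Z}$
$- 14 q{\left(-6,-5 - -2 \right)} 10 \cdot 0 = - 14 \frac{3 - 6}{2 \left(-5 - -2\right)} 10 \cdot 0 = - 14 \cdot \frac{1}{2} \frac{1}{-5 + 2} \left(-3\right) 0 = - 14 \cdot \frac{1}{2} \frac{1}{-3} \left(-3\right) 0 = - 14 \cdot \frac{1}{2} \left(- \frac{1}{3}\right) \left(-3\right) 0 = \left(-14\right) \frac{1}{2} \cdot 0 = \left(-7\right) 0 = 0$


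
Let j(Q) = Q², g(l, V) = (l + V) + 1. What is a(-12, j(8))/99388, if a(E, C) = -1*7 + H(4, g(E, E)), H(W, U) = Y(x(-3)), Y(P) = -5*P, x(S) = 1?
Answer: -3/24847 ≈ -0.00012074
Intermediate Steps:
g(l, V) = 1 + V + l (g(l, V) = (V + l) + 1 = 1 + V + l)
H(W, U) = -5 (H(W, U) = -5*1 = -5)
a(E, C) = -12 (a(E, C) = -1*7 - 5 = -7 - 5 = -12)
a(-12, j(8))/99388 = -12/99388 = -12*1/99388 = -3/24847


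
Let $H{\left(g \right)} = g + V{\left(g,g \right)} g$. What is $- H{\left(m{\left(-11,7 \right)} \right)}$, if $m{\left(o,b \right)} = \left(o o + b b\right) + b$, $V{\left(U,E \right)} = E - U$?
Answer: $-177$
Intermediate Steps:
$m{\left(o,b \right)} = b + b^{2} + o^{2}$ ($m{\left(o,b \right)} = \left(o^{2} + b^{2}\right) + b = \left(b^{2} + o^{2}\right) + b = b + b^{2} + o^{2}$)
$H{\left(g \right)} = g$ ($H{\left(g \right)} = g + \left(g - g\right) g = g + 0 g = g + 0 = g$)
$- H{\left(m{\left(-11,7 \right)} \right)} = - (7 + 7^{2} + \left(-11\right)^{2}) = - (7 + 49 + 121) = \left(-1\right) 177 = -177$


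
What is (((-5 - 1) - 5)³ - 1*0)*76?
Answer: -101156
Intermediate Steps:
(((-5 - 1) - 5)³ - 1*0)*76 = ((-6 - 5)³ + 0)*76 = ((-11)³ + 0)*76 = (-1331 + 0)*76 = -1331*76 = -101156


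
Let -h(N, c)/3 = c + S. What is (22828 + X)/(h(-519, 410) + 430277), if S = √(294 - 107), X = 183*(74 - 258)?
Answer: -2326292834/92040663263 - 16266*√187/92040663263 ≈ -0.025277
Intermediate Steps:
X = -33672 (X = 183*(-184) = -33672)
S = √187 ≈ 13.675
h(N, c) = -3*c - 3*√187 (h(N, c) = -3*(c + √187) = -3*c - 3*√187)
(22828 + X)/(h(-519, 410) + 430277) = (22828 - 33672)/((-3*410 - 3*√187) + 430277) = -10844/((-1230 - 3*√187) + 430277) = -10844/(429047 - 3*√187)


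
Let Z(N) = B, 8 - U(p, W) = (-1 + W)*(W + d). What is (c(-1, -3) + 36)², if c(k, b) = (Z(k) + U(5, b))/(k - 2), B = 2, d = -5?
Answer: 16900/9 ≈ 1877.8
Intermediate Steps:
U(p, W) = 8 - (-1 + W)*(-5 + W) (U(p, W) = 8 - (-1 + W)*(W - 5) = 8 - (-1 + W)*(-5 + W))
Z(N) = 2
c(k, b) = (5 - b² + 6*b)/(-2 + k) (c(k, b) = (2 + (3 - b² + 6*b))/(k - 2) = (5 - b² + 6*b)/(-2 + k))
(c(-1, -3) + 36)² = ((5 - 1*(-3)² + 6*(-3))/(-2 - 1) + 36)² = ((5 - 1*9 - 18)/(-3) + 36)² = (-(5 - 9 - 18)/3 + 36)² = (-⅓*(-22) + 36)² = (22/3 + 36)² = (130/3)² = 16900/9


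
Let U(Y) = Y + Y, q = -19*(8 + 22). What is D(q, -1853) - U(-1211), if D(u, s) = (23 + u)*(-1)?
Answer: 2969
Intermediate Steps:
q = -570 (q = -19*30 = -570)
D(u, s) = -23 - u
U(Y) = 2*Y
D(q, -1853) - U(-1211) = (-23 - 1*(-570)) - 2*(-1211) = (-23 + 570) - 1*(-2422) = 547 + 2422 = 2969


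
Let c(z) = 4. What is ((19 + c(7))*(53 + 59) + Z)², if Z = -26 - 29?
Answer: 6355441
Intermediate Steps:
Z = -55
((19 + c(7))*(53 + 59) + Z)² = ((19 + 4)*(53 + 59) - 55)² = (23*112 - 55)² = (2576 - 55)² = 2521² = 6355441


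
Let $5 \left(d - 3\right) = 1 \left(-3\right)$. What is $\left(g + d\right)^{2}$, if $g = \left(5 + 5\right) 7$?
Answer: $\frac{131044}{25} \approx 5241.8$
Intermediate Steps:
$d = \frac{12}{5}$ ($d = 3 + \frac{1 \left(-3\right)}{5} = 3 + \frac{1}{5} \left(-3\right) = 3 - \frac{3}{5} = \frac{12}{5} \approx 2.4$)
$g = 70$ ($g = 10 \cdot 7 = 70$)
$\left(g + d\right)^{2} = \left(70 + \frac{12}{5}\right)^{2} = \left(\frac{362}{5}\right)^{2} = \frac{131044}{25}$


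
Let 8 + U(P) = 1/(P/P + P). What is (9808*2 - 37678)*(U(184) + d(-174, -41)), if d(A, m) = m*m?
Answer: -5590297372/185 ≈ -3.0218e+7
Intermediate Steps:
U(P) = -8 + 1/(1 + P) (U(P) = -8 + 1/(P/P + P) = -8 + 1/(1 + P))
d(A, m) = m²
(9808*2 - 37678)*(U(184) + d(-174, -41)) = (9808*2 - 37678)*((-7 - 8*184)/(1 + 184) + (-41)²) = (19616 - 37678)*((-7 - 1472)/185 + 1681) = -18062*((1/185)*(-1479) + 1681) = -18062*(-1479/185 + 1681) = -18062*309506/185 = -5590297372/185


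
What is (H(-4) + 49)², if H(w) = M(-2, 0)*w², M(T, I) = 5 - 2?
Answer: 9409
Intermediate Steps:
M(T, I) = 3
H(w) = 3*w²
(H(-4) + 49)² = (3*(-4)² + 49)² = (3*16 + 49)² = (48 + 49)² = 97² = 9409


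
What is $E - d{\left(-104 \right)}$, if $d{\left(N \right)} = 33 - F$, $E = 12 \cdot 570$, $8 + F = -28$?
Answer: $6771$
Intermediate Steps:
$F = -36$ ($F = -8 - 28 = -36$)
$E = 6840$
$d{\left(N \right)} = 69$ ($d{\left(N \right)} = 33 - -36 = 33 + 36 = 69$)
$E - d{\left(-104 \right)} = 6840 - 69 = 6771$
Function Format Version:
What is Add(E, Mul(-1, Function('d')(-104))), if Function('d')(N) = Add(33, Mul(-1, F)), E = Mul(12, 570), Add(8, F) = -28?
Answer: 6771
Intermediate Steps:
F = -36 (F = Add(-8, -28) = -36)
E = 6840
Function('d')(N) = 69 (Function('d')(N) = Add(33, Mul(-1, -36)) = Add(33, 36) = 69)
Add(E, Mul(-1, Function('d')(-104))) = Add(6840, Mul(-1, 69)) = Add(6840, -69) = 6771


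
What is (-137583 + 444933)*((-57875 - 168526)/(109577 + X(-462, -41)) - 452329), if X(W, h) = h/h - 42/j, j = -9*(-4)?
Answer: -13057546754328750/93923 ≈ -1.3902e+11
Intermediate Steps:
j = 36
X(W, h) = -⅙ (X(W, h) = h/h - 42/36 = 1 - 42*1/36 = 1 - 7/6 = -⅙)
(-137583 + 444933)*((-57875 - 168526)/(109577 + X(-462, -41)) - 452329) = (-137583 + 444933)*((-57875 - 168526)/(109577 - ⅙) - 452329) = 307350*(-226401/657461/6 - 452329) = 307350*(-226401*6/657461 - 452329) = 307350*(-194058/93923 - 452329) = 307350*(-42484290725/93923) = -13057546754328750/93923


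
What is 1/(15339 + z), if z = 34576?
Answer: 1/49915 ≈ 2.0034e-5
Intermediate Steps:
1/(15339 + z) = 1/(15339 + 34576) = 1/49915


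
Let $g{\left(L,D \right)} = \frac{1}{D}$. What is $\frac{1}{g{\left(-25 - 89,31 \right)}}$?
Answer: $31$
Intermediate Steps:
$\frac{1}{g{\left(-25 - 89,31 \right)}} = \frac{1}{\frac{1}{31}} = 31$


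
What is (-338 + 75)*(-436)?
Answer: 114668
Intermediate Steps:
(-338 + 75)*(-436) = -263*(-436) = 114668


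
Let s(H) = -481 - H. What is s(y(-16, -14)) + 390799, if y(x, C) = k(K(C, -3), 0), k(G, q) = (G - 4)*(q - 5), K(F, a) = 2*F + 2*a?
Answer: 390128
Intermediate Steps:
k(G, q) = (-5 + q)*(-4 + G) (k(G, q) = (-4 + G)*(-5 + q) = (-5 + q)*(-4 + G))
y(x, C) = 50 - 10*C (y(x, C) = 20 - 5*(2*C + 2*(-3)) - 4*0 + (2*C + 2*(-3))*0 = 20 - 5*(2*C - 6) + 0 + (2*C - 6)*0 = 20 - 5*(-6 + 2*C) + 0 + (-6 + 2*C)*0 = 20 + (30 - 10*C) + 0 + 0 = 50 - 10*C)
s(y(-16, -14)) + 390799 = (-481 - (50 - 10*(-14))) + 390799 = (-481 - (50 + 140)) + 390799 = (-481 - 1*190) + 390799 = (-481 - 190) + 390799 = -671 + 390799 = 390128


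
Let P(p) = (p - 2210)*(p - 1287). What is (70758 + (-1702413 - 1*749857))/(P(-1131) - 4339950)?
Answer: -85054/133521 ≈ -0.63701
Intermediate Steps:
P(p) = (-2210 + p)*(-1287 + p)
(70758 + (-1702413 - 1*749857))/(P(-1131) - 4339950) = (70758 + (-1702413 - 1*749857))/((2844270 + (-1131)² - 3497*(-1131)) - 4339950) = (70758 + (-1702413 - 749857))/((2844270 + 1279161 + 3955107) - 4339950) = (70758 - 2452270)/(8078538 - 4339950) = -2381512/3738588 = -2381512*1/3738588 = -85054/133521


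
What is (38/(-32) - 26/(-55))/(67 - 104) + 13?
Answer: 11457/880 ≈ 13.019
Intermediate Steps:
(38/(-32) - 26/(-55))/(67 - 104) + 13 = (38*(-1/32) - 26*(-1/55))/(-37) + 13 = -(-19/16 + 26/55)/37 + 13 = -1/37*(-629/880) + 13 = 17/880 + 13 = 11457/880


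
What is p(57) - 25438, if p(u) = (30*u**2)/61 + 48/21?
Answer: -10178760/427 ≈ -23838.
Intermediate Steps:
p(u) = 16/7 + 30*u**2/61 (p(u) = (30*u**2)*(1/61) + 48*(1/21) = 30*u**2/61 + 16/7 = 16/7 + 30*u**2/61)
p(57) - 25438 = (16/7 + (30/61)*57**2) - 25438 = (16/7 + (30/61)*3249) - 25438 = (16/7 + 97470/61) - 25438 = 683266/427 - 25438 = -10178760/427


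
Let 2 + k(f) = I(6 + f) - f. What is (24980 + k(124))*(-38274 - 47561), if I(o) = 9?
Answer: -2134115605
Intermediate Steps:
k(f) = 7 - f (k(f) = -2 + (9 - f) = 7 - f)
(24980 + k(124))*(-38274 - 47561) = (24980 + (7 - 1*124))*(-38274 - 47561) = (24980 + (7 - 124))*(-85835) = (24980 - 117)*(-85835) = 24863*(-85835) = -2134115605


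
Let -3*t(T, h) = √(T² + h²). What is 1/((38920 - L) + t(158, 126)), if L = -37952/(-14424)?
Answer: 5271372202/205147321580309 + 361201*√10210/820589286321236 ≈ 2.5740e-5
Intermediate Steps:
L = 4744/1803 (L = -37952*(-1/14424) = 4744/1803 ≈ 2.6312)
t(T, h) = -√(T² + h²)/3
1/((38920 - L) + t(158, 126)) = 1/((38920 - 1*4744/1803) - √(158² + 126²)/3) = 1/((38920 - 4744/1803) - √(24964 + 15876)/3) = 1/(70168016/1803 - 2*√10210/3)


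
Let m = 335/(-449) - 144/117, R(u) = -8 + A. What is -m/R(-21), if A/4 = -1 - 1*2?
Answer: -11539/116740 ≈ -0.098844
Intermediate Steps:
A = -12 (A = 4*(-1 - 1*2) = 4*(-1 - 2) = 4*(-3) = -12)
R(u) = -20 (R(u) = -8 - 12 = -20)
m = -11539/5837 (m = 335*(-1/449) - 144*1/117 = -335/449 - 16/13 = -11539/5837 ≈ -1.9769)
-m/R(-21) = -(-11539)/(5837*(-20)) = -(-11539)*(-1)/(5837*20) = -1*11539/116740 = -11539/116740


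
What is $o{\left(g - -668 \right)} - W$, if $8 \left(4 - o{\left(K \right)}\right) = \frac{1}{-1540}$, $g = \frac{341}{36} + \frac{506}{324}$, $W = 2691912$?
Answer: $- \frac{33164306559}{12320} \approx -2.6919 \cdot 10^{6}$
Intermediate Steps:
$g = \frac{3575}{324}$ ($g = 341 \cdot \frac{1}{36} + 506 \cdot \frac{1}{324} = \frac{341}{36} + \frac{253}{162} = \frac{3575}{324} \approx 11.034$)
$o{\left(K \right)} = \frac{49281}{12320}$ ($o{\left(K \right)} = 4 - \frac{1}{8 \left(-1540\right)} = 4 - - \frac{1}{12320} = 4 + \frac{1}{12320} = \frac{49281}{12320}$)
$o{\left(g - -668 \right)} - W = \frac{49281}{12320} - 2691912 = - \frac{33164306559}{12320}$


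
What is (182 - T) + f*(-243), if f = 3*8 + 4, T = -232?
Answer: -6390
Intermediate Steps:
f = 28 (f = 24 + 4 = 28)
(182 - T) + f*(-243) = (182 - 1*(-232)) + 28*(-243) = (182 + 232) - 6804 = 414 - 6804 = -6390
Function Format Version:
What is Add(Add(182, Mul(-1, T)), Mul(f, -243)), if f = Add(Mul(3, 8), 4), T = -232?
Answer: -6390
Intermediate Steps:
f = 28 (f = Add(24, 4) = 28)
Add(Add(182, Mul(-1, T)), Mul(f, -243)) = Add(Add(182, Mul(-1, -232)), Mul(28, -243)) = Add(Add(182, 232), -6804) = Add(414, -6804) = -6390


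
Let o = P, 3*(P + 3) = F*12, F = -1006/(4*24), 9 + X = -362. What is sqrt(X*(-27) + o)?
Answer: sqrt(358995)/6 ≈ 99.860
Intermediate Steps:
X = -371 (X = -9 - 362 = -371)
F = -503/48 (F = -1006/96 = -1006*1/96 = -503/48 ≈ -10.479)
P = -539/12 (P = -3 + (-503/48*12)/3 = -3 + (1/3)*(-503/4) = -3 - 503/12 = -539/12 ≈ -44.917)
o = -539/12 ≈ -44.917
sqrt(X*(-27) + o) = sqrt(-371*(-27) - 539/12) = sqrt(10017 - 539/12) = sqrt(119665/12) = sqrt(358995)/6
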